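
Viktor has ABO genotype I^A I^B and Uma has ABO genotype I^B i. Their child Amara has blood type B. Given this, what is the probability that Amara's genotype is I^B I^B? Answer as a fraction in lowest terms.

Cross I^A I^B × I^B i → 1/4 I^A I^B, 1/4 I^A i, 1/4 I^B I^B, 1/4 I^B i.
Type-B genotypes among offspring: I^B I^B (1/4), I^B i (1/4); total 1/2.
P(I^B I^B | type B) = (1/4) / (1/2) = 1/2.

1/2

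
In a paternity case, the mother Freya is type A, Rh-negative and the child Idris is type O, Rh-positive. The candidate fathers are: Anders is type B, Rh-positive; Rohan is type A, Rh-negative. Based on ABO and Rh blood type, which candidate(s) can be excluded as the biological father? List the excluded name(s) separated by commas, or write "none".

Rohan

A candidate is excluded only if no genotype consistent with his phenotype could produce a type O, Rh-positive child with a type A, Rh-negative mother.
Rohan (type A, Rh-): no genotype consistent with that phenotype can produce a type-O Rh+ child with a type-A mother.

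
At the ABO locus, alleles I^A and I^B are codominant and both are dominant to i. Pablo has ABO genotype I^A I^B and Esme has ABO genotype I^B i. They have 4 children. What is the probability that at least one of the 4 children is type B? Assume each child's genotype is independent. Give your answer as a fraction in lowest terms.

15/16

ABO cross I^A I^B × I^B i → 1/4 A, 1/2 B, 1/4 AB.
So P(type B) = 1/2 per child.
P(none) = (1/2)^4 = 1/16; P(at least one) = 1 − 1/16 = 15/16.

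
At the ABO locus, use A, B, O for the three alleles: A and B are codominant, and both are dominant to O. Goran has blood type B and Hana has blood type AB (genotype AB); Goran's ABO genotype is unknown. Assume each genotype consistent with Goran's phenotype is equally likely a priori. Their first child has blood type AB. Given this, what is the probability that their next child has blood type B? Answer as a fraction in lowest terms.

Possible genotypes: Goran ∈ {BB, BO}; Hana ∈ {AB}.
Weight each parental genotype pair by prior × P(type-AB child):
  BB × AB: posterior weight 2/3; P(next child type B) = 1/2.
  BO × AB: posterior weight 1/3; P(next child type B) = 1/2.
Weighted sum = 1/2.

1/2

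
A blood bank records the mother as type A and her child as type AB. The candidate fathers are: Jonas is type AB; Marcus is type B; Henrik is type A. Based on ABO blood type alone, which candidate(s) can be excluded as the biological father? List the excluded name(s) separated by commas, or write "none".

Henrik

A candidate is excluded only if no genotype consistent with his phenotype could produce a type AB child with a type A mother.
Henrik (type A): no genotype consistent with that phenotype can produce a type-AB child with a type-A mother.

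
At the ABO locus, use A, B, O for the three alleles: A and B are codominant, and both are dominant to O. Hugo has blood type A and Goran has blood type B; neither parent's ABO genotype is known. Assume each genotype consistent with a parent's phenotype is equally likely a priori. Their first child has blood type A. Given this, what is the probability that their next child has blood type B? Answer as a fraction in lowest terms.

1/12

Possible genotypes: Hugo ∈ {AA, AO}; Goran ∈ {BB, BO}.
Weight each parental genotype pair by prior × P(type-A child):
  AA × BO: posterior weight 2/3; P(next child type B) = 0.
  AO × BO: posterior weight 1/3; P(next child type B) = 1/4.
Weighted sum = 1/12.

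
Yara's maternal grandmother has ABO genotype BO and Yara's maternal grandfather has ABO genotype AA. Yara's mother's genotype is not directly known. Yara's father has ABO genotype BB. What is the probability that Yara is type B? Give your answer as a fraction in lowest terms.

Yara's mother's ABO genotype from BO × AA: 1/2 AB, 1/2 AO.
Crossing each possibility with the father BB and summing P(type B): 1/2·1/2 + 1/2·1/2 = 1/2.

1/2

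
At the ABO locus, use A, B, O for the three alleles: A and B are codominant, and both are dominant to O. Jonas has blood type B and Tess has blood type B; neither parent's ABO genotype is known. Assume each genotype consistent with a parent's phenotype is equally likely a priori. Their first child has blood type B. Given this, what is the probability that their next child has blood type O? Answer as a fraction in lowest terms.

1/20

Possible genotypes: Jonas ∈ {BB, BO}; Tess ∈ {BB, BO}.
Weight each parental genotype pair by prior × P(type-B child):
  BB × BB: posterior weight 4/15; P(next child type O) = 0.
  BB × BO: posterior weight 4/15; P(next child type O) = 0.
  BO × BB: posterior weight 4/15; P(next child type O) = 0.
  BO × BO: posterior weight 1/5; P(next child type O) = 1/4.
Weighted sum = 1/20.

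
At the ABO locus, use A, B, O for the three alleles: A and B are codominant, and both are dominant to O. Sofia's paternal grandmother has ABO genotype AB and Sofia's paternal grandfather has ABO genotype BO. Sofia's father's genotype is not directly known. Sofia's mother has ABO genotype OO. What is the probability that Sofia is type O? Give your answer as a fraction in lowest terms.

1/4

Sofia's father's ABO genotype from AB × BO: 1/4 AB, 1/4 AO, 1/4 BB, 1/4 BO.
Crossing each possibility with the mother OO and summing P(type O): 1/4·0 + 1/4·1/2 + 1/4·0 + 1/4·1/2 = 1/4.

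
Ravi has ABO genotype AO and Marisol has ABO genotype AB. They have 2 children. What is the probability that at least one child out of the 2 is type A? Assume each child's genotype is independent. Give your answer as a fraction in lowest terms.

3/4

ABO cross AO × AB → 1/2 A, 1/4 B, 1/4 AB.
So P(type A) = 1/2 per child.
P(none) = (1/2)^2 = 1/4; P(at least one) = 1 − 1/4 = 3/4.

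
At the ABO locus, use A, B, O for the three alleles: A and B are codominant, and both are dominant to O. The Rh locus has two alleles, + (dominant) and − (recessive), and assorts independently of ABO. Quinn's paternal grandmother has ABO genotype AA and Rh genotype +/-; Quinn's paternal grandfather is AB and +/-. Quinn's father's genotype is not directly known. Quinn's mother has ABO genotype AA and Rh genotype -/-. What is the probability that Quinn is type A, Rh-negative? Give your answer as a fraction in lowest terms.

Quinn's father's ABO genotype from AA × AB: 1/2 AA, 1/2 AB.
Crossing each possibility with the mother AA and summing P(type A): 1/2·1 + 1/2·1/2 = 3/4.
Similarly for Rh via the father's Rh distribution: P(Rh-) = 1/2.
Independent loci: 3/4 × 1/2 = 3/8.

3/8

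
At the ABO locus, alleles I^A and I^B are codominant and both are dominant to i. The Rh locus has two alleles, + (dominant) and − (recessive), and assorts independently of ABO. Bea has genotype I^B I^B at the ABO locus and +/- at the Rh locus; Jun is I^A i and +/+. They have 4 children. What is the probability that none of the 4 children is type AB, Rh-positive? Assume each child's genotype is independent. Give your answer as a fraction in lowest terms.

1/16

ABO cross I^B I^B × I^A i → 1/2 B, 1/2 AB.
Rh cross +/- × +/+ → 1 Rh+; so P(type AB, Rh-positive) = 1/2 × 1 = 1/2 per child.
P(not type AB, Rh-positive) = 1/2 for one child; (1/2)^4 = 1/16.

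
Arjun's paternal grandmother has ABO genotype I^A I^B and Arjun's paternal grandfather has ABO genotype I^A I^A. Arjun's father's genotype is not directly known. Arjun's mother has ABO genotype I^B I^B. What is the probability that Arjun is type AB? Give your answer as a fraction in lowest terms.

Arjun's father's ABO genotype from I^A I^B × I^A I^A: 1/2 I^A I^A, 1/2 I^A I^B.
Crossing each possibility with the mother I^B I^B and summing P(type AB): 1/2·1 + 1/2·1/2 = 3/4.

3/4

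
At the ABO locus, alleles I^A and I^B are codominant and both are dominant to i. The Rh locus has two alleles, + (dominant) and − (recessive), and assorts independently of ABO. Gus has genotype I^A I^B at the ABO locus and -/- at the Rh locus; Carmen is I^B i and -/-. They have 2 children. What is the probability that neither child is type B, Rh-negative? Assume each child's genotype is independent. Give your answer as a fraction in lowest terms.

1/4

ABO cross I^A I^B × I^B i → 1/4 A, 1/2 B, 1/4 AB.
Rh cross -/- × -/- → 1 Rh-; so P(type B, Rh-negative) = 1/2 × 1 = 1/2 per child.
P(not type B, Rh-negative) = 1/2 for one child; (1/2)^2 = 1/4.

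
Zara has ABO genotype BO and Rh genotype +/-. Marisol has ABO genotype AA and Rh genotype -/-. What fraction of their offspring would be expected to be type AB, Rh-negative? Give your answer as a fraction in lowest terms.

1/4

ABO cross BO × AA → offspring phenotypes: 1/2 A, 1/2 AB.
Rh cross +/- × -/- → 1/2 Rh+, 1/2 Rh-.
Independent loci: P(type AB, Rh-negative) = 1/2 × 1/2 = 1/4.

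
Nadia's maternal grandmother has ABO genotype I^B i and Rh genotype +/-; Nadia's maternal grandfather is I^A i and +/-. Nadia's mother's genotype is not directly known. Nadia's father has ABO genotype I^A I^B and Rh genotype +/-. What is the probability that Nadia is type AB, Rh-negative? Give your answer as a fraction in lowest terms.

Nadia's mother's ABO genotype from I^B i × I^A i: 1/4 I^A I^B, 1/4 I^A i, 1/4 I^B i, 1/4 i i.
Crossing each possibility with the father I^A I^B and summing P(type AB): 1/4·1/2 + 1/4·1/4 + 1/4·1/4 + 1/4·0 = 1/4.
Similarly for Rh via the mother's Rh distribution: P(Rh-) = 1/4.
Independent loci: 1/4 × 1/4 = 1/16.

1/16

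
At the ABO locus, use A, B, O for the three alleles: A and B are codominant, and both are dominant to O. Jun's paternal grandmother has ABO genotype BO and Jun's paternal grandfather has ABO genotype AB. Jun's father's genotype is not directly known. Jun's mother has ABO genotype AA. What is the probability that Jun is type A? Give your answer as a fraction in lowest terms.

1/2

Jun's father's ABO genotype from BO × AB: 1/4 AB, 1/4 AO, 1/4 BB, 1/4 BO.
Crossing each possibility with the mother AA and summing P(type A): 1/4·1/2 + 1/4·1 + 1/4·0 + 1/4·1/2 = 1/2.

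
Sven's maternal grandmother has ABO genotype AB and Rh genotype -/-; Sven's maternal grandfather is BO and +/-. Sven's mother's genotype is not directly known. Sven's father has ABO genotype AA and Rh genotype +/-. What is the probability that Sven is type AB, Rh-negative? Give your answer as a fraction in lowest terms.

Sven's mother's ABO genotype from AB × BO: 1/4 AB, 1/4 AO, 1/4 BB, 1/4 BO.
Crossing each possibility with the father AA and summing P(type AB): 1/4·1/2 + 1/4·0 + 1/4·1 + 1/4·1/2 = 1/2.
Similarly for Rh via the mother's Rh distribution: P(Rh-) = 3/8.
Independent loci: 1/2 × 3/8 = 3/16.

3/16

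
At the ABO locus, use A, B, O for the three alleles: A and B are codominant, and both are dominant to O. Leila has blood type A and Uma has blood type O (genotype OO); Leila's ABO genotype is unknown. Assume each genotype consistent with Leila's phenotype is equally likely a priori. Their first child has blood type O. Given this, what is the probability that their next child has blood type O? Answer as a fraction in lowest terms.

Possible genotypes: Leila ∈ {AA, AO}; Uma ∈ {OO}.
Weight each parental genotype pair by prior × P(type-O child):
  AO × OO: posterior weight 1; P(next child type O) = 1/2.
Weighted sum = 1/2.

1/2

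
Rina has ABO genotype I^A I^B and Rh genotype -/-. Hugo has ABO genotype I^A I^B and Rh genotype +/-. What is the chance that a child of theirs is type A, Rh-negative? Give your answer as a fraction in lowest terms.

ABO cross I^A I^B × I^A I^B → offspring phenotypes: 1/4 A, 1/4 B, 1/2 AB.
Rh cross -/- × +/- → 1/2 Rh+, 1/2 Rh-.
Independent loci: P(type A, Rh-negative) = 1/4 × 1/2 = 1/8.

1/8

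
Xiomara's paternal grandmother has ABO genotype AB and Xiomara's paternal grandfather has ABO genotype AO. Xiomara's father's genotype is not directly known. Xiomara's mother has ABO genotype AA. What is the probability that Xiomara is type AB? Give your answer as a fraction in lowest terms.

1/4

Xiomara's father's ABO genotype from AB × AO: 1/4 AA, 1/4 AB, 1/4 AO, 1/4 BO.
Crossing each possibility with the mother AA and summing P(type AB): 1/4·0 + 1/4·1/2 + 1/4·0 + 1/4·1/2 = 1/4.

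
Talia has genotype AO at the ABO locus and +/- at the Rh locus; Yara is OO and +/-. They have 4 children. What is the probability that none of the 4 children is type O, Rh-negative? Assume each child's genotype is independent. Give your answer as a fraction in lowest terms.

ABO cross AO × OO → 1/2 O, 1/2 A.
Rh cross +/- × +/- → 3/4 Rh+, 1/4 Rh-; so P(type O, Rh-negative) = 1/2 × 1/4 = 1/8 per child.
P(not type O, Rh-negative) = 7/8 for one child; (7/8)^4 = 2401/4096.

2401/4096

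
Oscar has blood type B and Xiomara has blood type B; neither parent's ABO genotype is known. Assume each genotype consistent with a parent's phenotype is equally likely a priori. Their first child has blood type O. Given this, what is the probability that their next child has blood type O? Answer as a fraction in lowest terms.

1/4

Possible genotypes: Oscar ∈ {I^B I^B, I^B i}; Xiomara ∈ {I^B I^B, I^B i}.
Weight each parental genotype pair by prior × P(type-O child):
  I^B i × I^B i: posterior weight 1; P(next child type O) = 1/4.
Weighted sum = 1/4.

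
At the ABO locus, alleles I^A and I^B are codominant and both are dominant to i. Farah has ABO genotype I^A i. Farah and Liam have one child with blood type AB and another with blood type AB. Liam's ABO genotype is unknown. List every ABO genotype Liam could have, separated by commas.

For each candidate genotype of Liam, check whether crossing it with I^A i can produce every observed child phenotype.
  I^A I^A → possible child types {A} ✗
  I^A I^B → possible child types {A, B, AB} ✓
  I^A i → possible child types {O, A} ✗
  I^B I^B → possible child types {B, AB} ✓
  I^B i → possible child types {O, A, B, AB} ✓
  i i → possible child types {O, A} ✗

I^A I^B, I^B I^B, I^B i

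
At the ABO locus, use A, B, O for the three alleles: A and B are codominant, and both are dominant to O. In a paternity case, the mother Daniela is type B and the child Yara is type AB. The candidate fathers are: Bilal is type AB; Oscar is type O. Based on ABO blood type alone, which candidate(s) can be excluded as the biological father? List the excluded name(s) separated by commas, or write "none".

Oscar

A candidate is excluded only if no genotype consistent with his phenotype could produce a type AB child with a type B mother.
Oscar (type O): no genotype consistent with that phenotype can produce a type-AB child with a type-B mother.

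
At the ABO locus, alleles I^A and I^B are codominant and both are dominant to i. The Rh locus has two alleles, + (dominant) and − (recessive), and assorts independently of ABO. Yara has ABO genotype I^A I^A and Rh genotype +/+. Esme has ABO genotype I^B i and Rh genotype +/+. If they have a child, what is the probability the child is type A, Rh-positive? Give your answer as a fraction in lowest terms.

1/2

ABO cross I^A I^A × I^B i → offspring phenotypes: 1/2 A, 1/2 AB.
Rh cross +/+ × +/+ → 1 Rh+.
Independent loci: P(type A, Rh-positive) = 1/2 × 1 = 1/2.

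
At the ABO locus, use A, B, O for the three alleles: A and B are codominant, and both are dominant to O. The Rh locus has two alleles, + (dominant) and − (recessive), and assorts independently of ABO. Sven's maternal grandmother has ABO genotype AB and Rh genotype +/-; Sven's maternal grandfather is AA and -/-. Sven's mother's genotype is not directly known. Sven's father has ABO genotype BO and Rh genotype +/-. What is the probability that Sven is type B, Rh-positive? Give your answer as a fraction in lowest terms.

5/32

Sven's mother's ABO genotype from AB × AA: 1/2 AA, 1/2 AB.
Crossing each possibility with the father BO and summing P(type B): 1/2·0 + 1/2·1/2 = 1/4.
Similarly for Rh via the mother's Rh distribution: P(Rh+) = 5/8.
Independent loci: 1/4 × 5/8 = 5/32.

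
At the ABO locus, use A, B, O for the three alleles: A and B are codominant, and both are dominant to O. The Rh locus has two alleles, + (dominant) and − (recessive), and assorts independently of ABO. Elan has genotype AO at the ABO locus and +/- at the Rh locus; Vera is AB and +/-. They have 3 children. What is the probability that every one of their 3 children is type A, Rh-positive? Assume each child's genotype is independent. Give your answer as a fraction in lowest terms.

ABO cross AO × AB → 1/2 A, 1/4 B, 1/4 AB.
Rh cross +/- × +/- → 3/4 Rh+, 1/4 Rh-; so P(type A, Rh-positive) = 1/2 × 3/4 = 3/8 per child.
All 3 independent: (3/8)^3 = 27/512.

27/512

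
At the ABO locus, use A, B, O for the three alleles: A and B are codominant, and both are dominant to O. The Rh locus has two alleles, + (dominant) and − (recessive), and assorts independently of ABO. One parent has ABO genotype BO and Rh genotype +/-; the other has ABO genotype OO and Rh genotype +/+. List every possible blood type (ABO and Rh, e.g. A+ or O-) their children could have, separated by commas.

Gametes from BO × OO give offspring ABO genotypes BO, OO, i.e. phenotypes O, B.
Rh cross +/- × +/+ → phenotypes Rh+.
Combining independently: O+, B+.

O+, B+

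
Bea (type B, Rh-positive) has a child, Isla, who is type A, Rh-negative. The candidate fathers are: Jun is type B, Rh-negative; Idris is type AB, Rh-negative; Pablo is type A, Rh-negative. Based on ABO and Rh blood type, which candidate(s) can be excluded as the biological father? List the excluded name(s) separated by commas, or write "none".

A candidate is excluded only if no genotype consistent with his phenotype could produce a type A, Rh-negative child with a type B, Rh-positive mother.
Jun (type B, Rh-): no genotype consistent with that phenotype can produce a type-A Rh- child with a type-B mother.

Jun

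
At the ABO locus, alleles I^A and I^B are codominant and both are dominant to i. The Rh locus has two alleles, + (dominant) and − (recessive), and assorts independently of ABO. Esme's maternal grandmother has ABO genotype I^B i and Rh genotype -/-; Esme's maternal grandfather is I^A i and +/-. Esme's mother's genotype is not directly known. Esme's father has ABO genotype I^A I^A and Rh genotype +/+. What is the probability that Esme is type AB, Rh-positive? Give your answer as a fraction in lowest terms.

Esme's mother's ABO genotype from I^B i × I^A i: 1/4 I^A I^B, 1/4 I^A i, 1/4 I^B i, 1/4 i i.
Crossing each possibility with the father I^A I^A and summing P(type AB): 1/4·1/2 + 1/4·0 + 1/4·1/2 + 1/4·0 = 1/4.
Similarly for Rh via the mother's Rh distribution: P(Rh+) = 1.
Independent loci: 1/4 × 1 = 1/4.

1/4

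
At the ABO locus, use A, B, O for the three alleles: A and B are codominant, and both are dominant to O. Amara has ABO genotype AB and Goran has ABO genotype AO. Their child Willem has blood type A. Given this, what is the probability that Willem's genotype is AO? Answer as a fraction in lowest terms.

1/2

Cross AB × AO → 1/4 AA, 1/4 AB, 1/4 AO, 1/4 BO.
Type-A genotypes among offspring: AA (1/4), AO (1/4); total 1/2.
P(AO | type A) = (1/4) / (1/2) = 1/2.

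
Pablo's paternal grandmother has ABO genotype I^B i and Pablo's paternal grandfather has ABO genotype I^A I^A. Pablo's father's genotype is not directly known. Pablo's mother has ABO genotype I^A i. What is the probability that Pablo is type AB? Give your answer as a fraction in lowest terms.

1/8

Pablo's father's ABO genotype from I^B i × I^A I^A: 1/2 I^A I^B, 1/2 I^A i.
Crossing each possibility with the mother I^A i and summing P(type AB): 1/2·1/4 + 1/2·0 = 1/8.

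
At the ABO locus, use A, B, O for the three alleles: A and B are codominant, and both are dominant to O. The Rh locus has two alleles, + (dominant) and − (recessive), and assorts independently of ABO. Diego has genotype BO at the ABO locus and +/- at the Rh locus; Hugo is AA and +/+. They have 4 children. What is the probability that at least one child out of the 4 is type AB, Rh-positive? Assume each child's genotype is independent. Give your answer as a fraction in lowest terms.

ABO cross BO × AA → 1/2 A, 1/2 AB.
Rh cross +/- × +/+ → 1 Rh+; so P(type AB, Rh-positive) = 1/2 × 1 = 1/2 per child.
P(none) = (1/2)^4 = 1/16; P(at least one) = 1 − 1/16 = 15/16.

15/16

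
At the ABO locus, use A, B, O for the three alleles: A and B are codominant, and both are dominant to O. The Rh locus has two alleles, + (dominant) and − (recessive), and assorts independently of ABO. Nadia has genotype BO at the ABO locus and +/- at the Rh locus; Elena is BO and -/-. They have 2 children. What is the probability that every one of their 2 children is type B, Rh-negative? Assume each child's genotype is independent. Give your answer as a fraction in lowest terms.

9/64

ABO cross BO × BO → 1/4 O, 3/4 B.
Rh cross +/- × -/- → 1/2 Rh+, 1/2 Rh-; so P(type B, Rh-negative) = 3/4 × 1/2 = 3/8 per child.
All 2 independent: (3/8)^2 = 9/64.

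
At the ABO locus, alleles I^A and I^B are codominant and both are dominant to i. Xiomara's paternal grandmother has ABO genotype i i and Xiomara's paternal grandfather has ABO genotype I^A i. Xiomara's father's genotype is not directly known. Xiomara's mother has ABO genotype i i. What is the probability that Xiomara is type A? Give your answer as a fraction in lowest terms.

1/4

Xiomara's father's ABO genotype from i i × I^A i: 1/2 I^A i, 1/2 i i.
Crossing each possibility with the mother i i and summing P(type A): 1/2·1/2 + 1/2·0 = 1/4.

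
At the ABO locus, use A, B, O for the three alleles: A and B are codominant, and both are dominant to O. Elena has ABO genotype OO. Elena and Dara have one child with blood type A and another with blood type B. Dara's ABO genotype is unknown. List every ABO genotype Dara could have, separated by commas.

For each candidate genotype of Dara, check whether crossing it with OO can produce every observed child phenotype.
  AA → possible child types {A} ✗
  AB → possible child types {A, B} ✓
  AO → possible child types {O, A} ✗
  BB → possible child types {B} ✗
  BO → possible child types {O, B} ✗
  OO → possible child types {O} ✗

AB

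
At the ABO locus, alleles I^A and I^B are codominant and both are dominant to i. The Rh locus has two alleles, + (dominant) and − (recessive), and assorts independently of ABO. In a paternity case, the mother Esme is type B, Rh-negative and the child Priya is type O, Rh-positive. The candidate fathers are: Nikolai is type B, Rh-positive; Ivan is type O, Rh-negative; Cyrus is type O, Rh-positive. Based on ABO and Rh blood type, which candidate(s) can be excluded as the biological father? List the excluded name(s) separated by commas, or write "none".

Ivan

A candidate is excluded only if no genotype consistent with his phenotype could produce a type O, Rh-positive child with a type B, Rh-negative mother.
Ivan (type O, Rh-): no genotype consistent with that phenotype can produce a type-O Rh+ child with a type-B mother.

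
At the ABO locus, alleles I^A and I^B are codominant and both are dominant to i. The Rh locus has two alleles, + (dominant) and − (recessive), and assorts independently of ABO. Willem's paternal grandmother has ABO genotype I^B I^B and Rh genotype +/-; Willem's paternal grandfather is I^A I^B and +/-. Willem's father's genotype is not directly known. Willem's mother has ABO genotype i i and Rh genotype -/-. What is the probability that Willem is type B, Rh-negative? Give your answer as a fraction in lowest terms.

Willem's father's ABO genotype from I^B I^B × I^A I^B: 1/2 I^A I^B, 1/2 I^B I^B.
Crossing each possibility with the mother i i and summing P(type B): 1/2·1/2 + 1/2·1 = 3/4.
Similarly for Rh via the father's Rh distribution: P(Rh-) = 1/2.
Independent loci: 3/4 × 1/2 = 3/8.

3/8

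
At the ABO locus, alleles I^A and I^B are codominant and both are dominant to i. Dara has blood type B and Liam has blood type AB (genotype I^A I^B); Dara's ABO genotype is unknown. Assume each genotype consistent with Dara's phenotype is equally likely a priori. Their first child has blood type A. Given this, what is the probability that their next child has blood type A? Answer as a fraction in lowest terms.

Possible genotypes: Dara ∈ {I^B I^B, I^B i}; Liam ∈ {I^A I^B}.
Weight each parental genotype pair by prior × P(type-A child):
  I^B i × I^A I^B: posterior weight 1; P(next child type A) = 1/4.
Weighted sum = 1/4.

1/4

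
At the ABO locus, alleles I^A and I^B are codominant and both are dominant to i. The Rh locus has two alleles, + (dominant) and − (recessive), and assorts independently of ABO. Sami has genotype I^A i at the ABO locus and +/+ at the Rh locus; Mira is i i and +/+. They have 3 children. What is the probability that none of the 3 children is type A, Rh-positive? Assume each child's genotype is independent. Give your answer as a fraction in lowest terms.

ABO cross I^A i × i i → 1/2 O, 1/2 A.
Rh cross +/+ × +/+ → 1 Rh+; so P(type A, Rh-positive) = 1/2 × 1 = 1/2 per child.
P(not type A, Rh-positive) = 1/2 for one child; (1/2)^3 = 1/8.

1/8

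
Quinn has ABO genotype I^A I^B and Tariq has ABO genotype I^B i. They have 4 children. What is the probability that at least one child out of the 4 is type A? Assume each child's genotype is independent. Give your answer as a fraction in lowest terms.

175/256

ABO cross I^A I^B × I^B i → 1/4 A, 1/2 B, 1/4 AB.
So P(type A) = 1/4 per child.
P(none) = (3/4)^4 = 81/256; P(at least one) = 1 − 81/256 = 175/256.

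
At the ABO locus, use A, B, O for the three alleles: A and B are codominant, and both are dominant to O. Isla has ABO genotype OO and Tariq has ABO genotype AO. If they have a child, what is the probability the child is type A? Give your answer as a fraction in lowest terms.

ABO cross OO × AO → offspring phenotypes: 1/2 O, 1/2 A.
So P(type A) = 1/2.

1/2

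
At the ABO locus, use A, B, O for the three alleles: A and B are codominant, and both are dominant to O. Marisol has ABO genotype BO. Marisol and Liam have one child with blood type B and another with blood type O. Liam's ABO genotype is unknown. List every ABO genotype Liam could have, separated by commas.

For each candidate genotype of Liam, check whether crossing it with BO can produce every observed child phenotype.
  AA → possible child types {A, AB} ✗
  AB → possible child types {A, B, AB} ✗
  AO → possible child types {O, A, B, AB} ✓
  BB → possible child types {B} ✗
  BO → possible child types {O, B} ✓
  OO → possible child types {O, B} ✓

AO, BO, OO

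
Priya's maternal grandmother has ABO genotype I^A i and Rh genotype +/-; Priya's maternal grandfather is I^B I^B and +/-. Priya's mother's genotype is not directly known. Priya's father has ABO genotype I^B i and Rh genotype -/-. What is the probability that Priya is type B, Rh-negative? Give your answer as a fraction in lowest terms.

Priya's mother's ABO genotype from I^A i × I^B I^B: 1/2 I^A I^B, 1/2 I^B i.
Crossing each possibility with the father I^B i and summing P(type B): 1/2·1/2 + 1/2·3/4 = 5/8.
Similarly for Rh via the mother's Rh distribution: P(Rh-) = 1/2.
Independent loci: 5/8 × 1/2 = 5/16.

5/16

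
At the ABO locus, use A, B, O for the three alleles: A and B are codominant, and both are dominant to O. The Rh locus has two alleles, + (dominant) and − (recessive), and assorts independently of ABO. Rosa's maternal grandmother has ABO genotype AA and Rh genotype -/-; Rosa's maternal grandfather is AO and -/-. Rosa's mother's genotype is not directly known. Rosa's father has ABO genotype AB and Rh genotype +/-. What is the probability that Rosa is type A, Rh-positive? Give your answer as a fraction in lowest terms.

1/4

Rosa's mother's ABO genotype from AA × AO: 1/2 AA, 1/2 AO.
Crossing each possibility with the father AB and summing P(type A): 1/2·1/2 + 1/2·1/2 = 1/2.
Similarly for Rh via the mother's Rh distribution: P(Rh+) = 1/2.
Independent loci: 1/2 × 1/2 = 1/4.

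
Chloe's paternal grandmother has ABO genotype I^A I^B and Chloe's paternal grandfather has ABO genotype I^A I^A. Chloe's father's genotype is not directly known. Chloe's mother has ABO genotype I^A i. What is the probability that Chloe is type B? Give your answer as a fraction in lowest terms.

1/8

Chloe's father's ABO genotype from I^A I^B × I^A I^A: 1/2 I^A I^A, 1/2 I^A I^B.
Crossing each possibility with the mother I^A i and summing P(type B): 1/2·0 + 1/2·1/4 = 1/8.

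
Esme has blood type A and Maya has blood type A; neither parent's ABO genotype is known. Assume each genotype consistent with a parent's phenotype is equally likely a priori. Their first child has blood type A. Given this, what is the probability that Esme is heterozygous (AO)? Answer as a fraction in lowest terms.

Possible genotypes: Esme ∈ {AA, AO}; Maya ∈ {AA, AO}.
Weight each parental genotype pair by prior × P(type-A child):
  AA × AA: posterior weight 4/15.
  AA × AO: posterior weight 4/15.
  AO × AA: posterior weight 4/15.
  AO × AO: posterior weight 1/5.
Sum the posterior weight over pairs where Esme is AO: 7/15.

7/15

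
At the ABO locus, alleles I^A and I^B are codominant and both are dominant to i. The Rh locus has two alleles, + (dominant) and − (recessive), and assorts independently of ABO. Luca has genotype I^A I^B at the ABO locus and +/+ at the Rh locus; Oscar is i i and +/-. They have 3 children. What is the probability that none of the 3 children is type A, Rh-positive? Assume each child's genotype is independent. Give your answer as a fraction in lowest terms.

1/8

ABO cross I^A I^B × i i → 1/2 A, 1/2 B.
Rh cross +/+ × +/- → 1 Rh+; so P(type A, Rh-positive) = 1/2 × 1 = 1/2 per child.
P(not type A, Rh-positive) = 1/2 for one child; (1/2)^3 = 1/8.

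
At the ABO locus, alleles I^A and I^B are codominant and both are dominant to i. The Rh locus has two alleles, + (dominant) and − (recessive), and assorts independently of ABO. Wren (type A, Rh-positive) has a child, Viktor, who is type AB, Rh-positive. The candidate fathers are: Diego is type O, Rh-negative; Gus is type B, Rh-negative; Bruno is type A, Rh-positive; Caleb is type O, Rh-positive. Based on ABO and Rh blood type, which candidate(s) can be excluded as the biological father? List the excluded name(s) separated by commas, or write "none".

Diego, Bruno, Caleb

A candidate is excluded only if no genotype consistent with his phenotype could produce a type AB, Rh-positive child with a type A, Rh-positive mother.
Diego (type O, Rh-): no genotype consistent with that phenotype can produce a type-AB Rh+ child with a type-A mother.
Bruno (type A, Rh+): no genotype consistent with that phenotype can produce a type-AB Rh+ child with a type-A mother.
Caleb (type O, Rh+): no genotype consistent with that phenotype can produce a type-AB Rh+ child with a type-A mother.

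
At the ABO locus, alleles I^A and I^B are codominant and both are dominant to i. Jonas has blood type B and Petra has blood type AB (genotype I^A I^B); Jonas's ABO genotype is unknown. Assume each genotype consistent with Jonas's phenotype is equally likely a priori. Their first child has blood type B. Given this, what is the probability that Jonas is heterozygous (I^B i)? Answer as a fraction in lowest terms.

Possible genotypes: Jonas ∈ {I^B I^B, I^B i}; Petra ∈ {I^A I^B}.
Weight each parental genotype pair by prior × P(type-B child):
  I^B I^B × I^A I^B: posterior weight 1/2.
  I^B i × I^A I^B: posterior weight 1/2.
Sum the posterior weight over pairs where Jonas is I^B i: 1/2.

1/2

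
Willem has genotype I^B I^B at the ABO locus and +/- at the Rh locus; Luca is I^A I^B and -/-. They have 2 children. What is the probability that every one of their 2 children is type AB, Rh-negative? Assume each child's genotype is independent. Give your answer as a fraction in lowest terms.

1/16

ABO cross I^B I^B × I^A I^B → 1/2 B, 1/2 AB.
Rh cross +/- × -/- → 1/2 Rh+, 1/2 Rh-; so P(type AB, Rh-negative) = 1/2 × 1/2 = 1/4 per child.
All 2 independent: (1/4)^2 = 1/16.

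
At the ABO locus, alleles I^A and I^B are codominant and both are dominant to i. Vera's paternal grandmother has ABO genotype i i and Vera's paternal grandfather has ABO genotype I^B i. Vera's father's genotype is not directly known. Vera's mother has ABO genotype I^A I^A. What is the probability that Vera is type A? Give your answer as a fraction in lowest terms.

3/4

Vera's father's ABO genotype from i i × I^B i: 1/2 I^B i, 1/2 i i.
Crossing each possibility with the mother I^A I^A and summing P(type A): 1/2·1/2 + 1/2·1 = 3/4.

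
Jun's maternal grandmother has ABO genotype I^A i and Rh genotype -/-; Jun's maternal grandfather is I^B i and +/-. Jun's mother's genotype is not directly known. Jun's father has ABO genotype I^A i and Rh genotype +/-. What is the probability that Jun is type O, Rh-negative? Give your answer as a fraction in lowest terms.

3/32

Jun's mother's ABO genotype from I^A i × I^B i: 1/4 I^A I^B, 1/4 I^A i, 1/4 I^B i, 1/4 i i.
Crossing each possibility with the father I^A i and summing P(type O): 1/4·0 + 1/4·1/4 + 1/4·1/4 + 1/4·1/2 = 1/4.
Similarly for Rh via the mother's Rh distribution: P(Rh-) = 3/8.
Independent loci: 1/4 × 3/8 = 3/32.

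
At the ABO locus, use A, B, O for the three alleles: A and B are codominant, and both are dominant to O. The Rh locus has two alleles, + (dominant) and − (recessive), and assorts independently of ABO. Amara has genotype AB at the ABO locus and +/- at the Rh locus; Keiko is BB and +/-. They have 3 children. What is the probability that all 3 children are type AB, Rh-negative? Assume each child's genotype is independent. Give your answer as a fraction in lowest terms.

ABO cross AB × BB → 1/2 B, 1/2 AB.
Rh cross +/- × +/- → 3/4 Rh+, 1/4 Rh-; so P(type AB, Rh-negative) = 1/2 × 1/4 = 1/8 per child.
All 3 independent: (1/8)^3 = 1/512.

1/512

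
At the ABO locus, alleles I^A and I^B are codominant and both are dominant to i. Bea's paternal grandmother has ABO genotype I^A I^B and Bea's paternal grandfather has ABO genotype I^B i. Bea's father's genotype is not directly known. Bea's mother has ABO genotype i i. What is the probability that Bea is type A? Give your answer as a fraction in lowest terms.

1/4

Bea's father's ABO genotype from I^A I^B × I^B i: 1/4 I^A I^B, 1/4 I^A i, 1/4 I^B I^B, 1/4 I^B i.
Crossing each possibility with the mother i i and summing P(type A): 1/4·1/2 + 1/4·1/2 + 1/4·0 + 1/4·0 = 1/4.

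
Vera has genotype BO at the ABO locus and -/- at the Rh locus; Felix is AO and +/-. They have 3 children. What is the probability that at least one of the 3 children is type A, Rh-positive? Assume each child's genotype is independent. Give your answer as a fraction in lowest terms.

169/512

ABO cross BO × AO → 1/4 O, 1/4 A, 1/4 B, 1/4 AB.
Rh cross -/- × +/- → 1/2 Rh+, 1/2 Rh-; so P(type A, Rh-positive) = 1/4 × 1/2 = 1/8 per child.
P(none) = (7/8)^3 = 343/512; P(at least one) = 1 − 343/512 = 169/512.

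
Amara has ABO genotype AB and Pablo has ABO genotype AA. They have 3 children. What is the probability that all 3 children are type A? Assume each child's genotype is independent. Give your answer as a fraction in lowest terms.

1/8

ABO cross AB × AA → 1/2 A, 1/2 AB.
So P(type A) = 1/2 per child.
All 3 independent: (1/2)^3 = 1/8.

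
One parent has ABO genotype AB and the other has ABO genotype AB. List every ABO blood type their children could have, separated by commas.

A, B, AB

Gametes from AB × AB give offspring ABO genotypes AA, AB, BB, i.e. phenotypes A, B, AB.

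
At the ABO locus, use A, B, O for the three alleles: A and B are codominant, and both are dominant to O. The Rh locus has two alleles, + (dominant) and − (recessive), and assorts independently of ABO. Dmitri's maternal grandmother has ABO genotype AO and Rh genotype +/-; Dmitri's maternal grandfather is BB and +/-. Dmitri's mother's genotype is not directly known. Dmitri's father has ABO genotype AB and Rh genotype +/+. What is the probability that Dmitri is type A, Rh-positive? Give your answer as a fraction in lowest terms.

1/4

Dmitri's mother's ABO genotype from AO × BB: 1/2 AB, 1/2 BO.
Crossing each possibility with the father AB and summing P(type A): 1/2·1/4 + 1/2·1/4 = 1/4.
Similarly for Rh via the mother's Rh distribution: P(Rh+) = 1.
Independent loci: 1/4 × 1 = 1/4.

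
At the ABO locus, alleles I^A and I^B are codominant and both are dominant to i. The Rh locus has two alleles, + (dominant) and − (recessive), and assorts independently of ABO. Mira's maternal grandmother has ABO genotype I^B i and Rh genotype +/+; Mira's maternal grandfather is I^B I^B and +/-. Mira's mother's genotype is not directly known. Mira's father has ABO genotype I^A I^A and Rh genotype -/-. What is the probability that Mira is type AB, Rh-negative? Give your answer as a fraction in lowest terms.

Mira's mother's ABO genotype from I^B i × I^B I^B: 1/2 I^B I^B, 1/2 I^B i.
Crossing each possibility with the father I^A I^A and summing P(type AB): 1/2·1 + 1/2·1/2 = 3/4.
Similarly for Rh via the mother's Rh distribution: P(Rh-) = 1/4.
Independent loci: 3/4 × 1/4 = 3/16.

3/16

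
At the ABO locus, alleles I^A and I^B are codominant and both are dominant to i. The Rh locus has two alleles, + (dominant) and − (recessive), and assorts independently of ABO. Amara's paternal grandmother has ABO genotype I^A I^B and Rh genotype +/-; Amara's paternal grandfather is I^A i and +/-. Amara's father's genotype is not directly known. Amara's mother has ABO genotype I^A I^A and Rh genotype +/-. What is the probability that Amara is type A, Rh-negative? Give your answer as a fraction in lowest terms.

Amara's father's ABO genotype from I^A I^B × I^A i: 1/4 I^A I^A, 1/4 I^A I^B, 1/4 I^A i, 1/4 I^B i.
Crossing each possibility with the mother I^A I^A and summing P(type A): 1/4·1 + 1/4·1/2 + 1/4·1 + 1/4·1/2 = 3/4.
Similarly for Rh via the father's Rh distribution: P(Rh-) = 1/4.
Independent loci: 3/4 × 1/4 = 3/16.

3/16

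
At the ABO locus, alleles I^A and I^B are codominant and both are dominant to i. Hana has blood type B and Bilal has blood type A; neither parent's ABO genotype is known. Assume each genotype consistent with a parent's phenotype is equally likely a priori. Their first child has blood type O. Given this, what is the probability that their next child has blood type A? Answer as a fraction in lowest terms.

Possible genotypes: Hana ∈ {I^B I^B, I^B i}; Bilal ∈ {I^A I^A, I^A i}.
Weight each parental genotype pair by prior × P(type-O child):
  I^B i × I^A i: posterior weight 1; P(next child type A) = 1/4.
Weighted sum = 1/4.

1/4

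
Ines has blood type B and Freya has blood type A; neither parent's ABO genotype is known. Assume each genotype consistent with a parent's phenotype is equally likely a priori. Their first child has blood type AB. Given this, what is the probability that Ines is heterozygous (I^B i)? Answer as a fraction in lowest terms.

Possible genotypes: Ines ∈ {I^B I^B, I^B i}; Freya ∈ {I^A I^A, I^A i}.
Weight each parental genotype pair by prior × P(type-AB child):
  I^B I^B × I^A I^A: posterior weight 4/9.
  I^B I^B × I^A i: posterior weight 2/9.
  I^B i × I^A I^A: posterior weight 2/9.
  I^B i × I^A i: posterior weight 1/9.
Sum the posterior weight over pairs where Ines is I^B i: 1/3.

1/3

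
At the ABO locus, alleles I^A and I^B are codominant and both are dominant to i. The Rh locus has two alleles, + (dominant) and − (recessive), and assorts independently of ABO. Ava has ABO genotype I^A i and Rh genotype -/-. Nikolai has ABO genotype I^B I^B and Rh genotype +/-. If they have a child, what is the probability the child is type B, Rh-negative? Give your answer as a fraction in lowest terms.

1/4

ABO cross I^A i × I^B I^B → offspring phenotypes: 1/2 B, 1/2 AB.
Rh cross -/- × +/- → 1/2 Rh+, 1/2 Rh-.
Independent loci: P(type B, Rh-negative) = 1/2 × 1/2 = 1/4.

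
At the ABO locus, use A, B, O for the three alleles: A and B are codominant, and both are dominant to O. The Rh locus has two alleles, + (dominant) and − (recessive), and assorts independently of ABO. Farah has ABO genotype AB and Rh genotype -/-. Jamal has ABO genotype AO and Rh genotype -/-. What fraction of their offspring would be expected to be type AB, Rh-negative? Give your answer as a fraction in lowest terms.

ABO cross AB × AO → offspring phenotypes: 1/2 A, 1/4 B, 1/4 AB.
Rh cross -/- × -/- → 1 Rh-.
Independent loci: P(type AB, Rh-negative) = 1/4 × 1 = 1/4.

1/4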